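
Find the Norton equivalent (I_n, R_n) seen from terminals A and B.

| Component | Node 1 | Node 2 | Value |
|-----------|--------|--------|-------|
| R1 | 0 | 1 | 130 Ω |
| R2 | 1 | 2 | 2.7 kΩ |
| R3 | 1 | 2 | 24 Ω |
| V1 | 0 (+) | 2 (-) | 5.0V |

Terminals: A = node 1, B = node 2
Find the Thévenin equivalent first; then I_n = V_th/R_th and R_n = R_th.
Step 1 — V_th is the open-circuit voltage V_A - V_B (nothing connected across the terminals).
Nodal analysis, taking node 2 as the 0 V reference.
Source V1 fixes V_0 = 5 V.
KCL at each unknown node (sum of currents leaving = 0; resistances in Ω):
  Node 1: (V_1 - 5)/130 + (V_1 - 0)/2700 + (V_1 - 0)/24 = 0
Collecting terms: 0.04973 × V_1 = 0.03846  =>  V_1 = 0.7734 V
V_th = V_1 - V_2 = 0.7734 - 0 = 0.7734 V
Step 2 — R_th: zero the source — replace V1 by a short circuit (node 2 merges into node 0) — and find the resistance seen between A (node 1) and B (node 0).
Reduce the network between node 1 (A) and node 0 (B) by series/parallel combination:
  Rp1 = R1 ‖ R2 ‖ R3 (parallel, all between nodes 0 and 1) = 1/(1/130 + 1/2700 + 1/24) = 20.11 Ω
R_th = 20.11 Ω
I_n = V_th/R_th = 0.7734/20.11 = 0.03846 A, and R_n = R_th = 20.11 Ω

Final answer: I_n = 0.03846 A, R_n = 20.11 Ω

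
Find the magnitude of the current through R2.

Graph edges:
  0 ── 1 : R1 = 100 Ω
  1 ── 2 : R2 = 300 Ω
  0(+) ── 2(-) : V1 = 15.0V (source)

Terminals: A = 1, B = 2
Nodal analysis, taking node 2 as the 0 V reference.
Source V1 fixes V_0 = 15 V.
KCL at each unknown node (sum of currents leaving = 0; resistances in Ω):
  Node 1: (V_1 - 15)/100 + (V_1 - 0)/300 = 0
Collecting terms: 0.01333 × V_1 = 0.15  =>  V_1 = 11.25 V
I_R2 = (V_1 - V_2)/R2 = (11.25 - 0)/300 = 0.0375 A
|I_R2| = 0.0375 A

Final answer: |I_R2| = 0.0375 A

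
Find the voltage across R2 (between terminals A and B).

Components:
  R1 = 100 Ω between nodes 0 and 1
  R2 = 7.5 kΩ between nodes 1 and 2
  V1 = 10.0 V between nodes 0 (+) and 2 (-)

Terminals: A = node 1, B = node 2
R1 and R2 are in series across V1 (node 0 → node 1 → node 2), and the output A–B is taken across R2, so this is a voltage divider.
Series current: I = V1/(R1 + R2) = 10/(100 + 7500) = 10/7600 = 0.001316 A
V_R2 = I × R2 = V1 × R2/(R1 + R2) = 10 × 7500/7600 = 9.868 V

Final answer: 9.868 V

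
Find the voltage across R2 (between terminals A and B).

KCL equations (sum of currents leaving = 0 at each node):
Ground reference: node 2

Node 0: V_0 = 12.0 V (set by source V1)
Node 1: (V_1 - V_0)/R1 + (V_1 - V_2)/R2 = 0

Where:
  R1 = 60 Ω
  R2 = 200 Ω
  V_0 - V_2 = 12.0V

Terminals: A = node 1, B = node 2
R1 and R2 are in series across V1 (node 0 → node 1 → node 2), and the output A–B is taken across R2, so this is a voltage divider.
Series current: I = V1/(R1 + R2) = 12/(60 + 200) = 12/260 = 0.04615 A
V_R2 = I × R2 = V1 × R2/(R1 + R2) = 12 × 200/260 = 9.231 V

Final answer: 9.231 V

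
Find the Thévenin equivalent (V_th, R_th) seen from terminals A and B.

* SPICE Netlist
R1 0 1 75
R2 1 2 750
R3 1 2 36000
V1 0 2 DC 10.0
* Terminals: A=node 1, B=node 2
Step 1 — V_th is the open-circuit voltage V_A - V_B (nothing connected across the terminals).
Nodal analysis, taking node 2 as the 0 V reference.
Source V1 fixes V_0 = 10 V.
KCL at each unknown node (sum of currents leaving = 0; resistances in Ω):
  Node 1: (V_1 - 10)/75 + (V_1 - 0)/750 + (V_1 - 0)/36000 = 0
Collecting terms: 0.01469 × V_1 = 0.1333  =>  V_1 = 9.074 V
V_th = V_1 - V_2 = 9.074 - 0 = 9.074 V
Step 2 — R_th: zero the source — replace V1 by a short circuit (node 2 merges into node 0) — and find the resistance seen between A (node 1) and B (node 0).
Reduce the network between node 1 (A) and node 0 (B) by series/parallel combination:
  Rp1 = R1 ‖ R2 ‖ R3 (parallel, all between nodes 0 and 1) = 1/(1/75 + 1/750 + 1/36000) = 68.05 Ω
R_th = 68.05 Ω

Final answer: V_th = 9.074 V, R_th = 68.05 Ω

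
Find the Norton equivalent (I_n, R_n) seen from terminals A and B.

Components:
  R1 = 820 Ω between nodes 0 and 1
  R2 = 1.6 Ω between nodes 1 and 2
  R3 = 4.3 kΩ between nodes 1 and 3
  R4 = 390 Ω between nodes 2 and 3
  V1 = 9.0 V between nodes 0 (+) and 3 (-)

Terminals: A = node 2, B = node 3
Find the Thévenin equivalent first; then I_n = V_th/R_th and R_n = R_th.
Step 1 — V_th is the open-circuit voltage V_A - V_B (nothing connected across the terminals).
Nodal analysis, taking node 3 as the 0 V reference.
Source V1 fixes V_0 = 9 V.
KCL at each unknown node (sum of currents leaving = 0; resistances in Ω):
  Node 1: (V_1 - 9)/820 + (V_1 - V_2)/1.6 + (V_1 - 0)/4300 = 0
  Node 2: (V_2 - V_1)/1.6 + (V_2 - 0)/390 = 0
Collecting terms (coefficients in siemens):
  0.6265·V_1 - 0.625·V_2 = 0.01098
  0.6276·V_2 - 0.625·V_1 = 0
Determinant D = (0.6265)(0.6276) - (-0.625)(-0.625) = 0.002514
V_1 = [(0.01098)(0.6276) - (-0.625)(0)]/D = 2.74 V
V_2 = [(0.6265)(0) - (0.01098)(-0.625)]/D = 2.729 V
V_th = V_2 - V_3 = 2.729 - 0 = 2.729 V
Step 2 — R_th: zero the source — replace V1 by a short circuit (node 3 merges into node 0) — and find the resistance seen between A (node 2) and B (node 0).
Reduce the network between node 2 (A) and node 0 (B) by series/parallel combination:
  Rp1 = R1 ‖ R3 (parallel, both between nodes 0 and 1) = 1/(1/820 + 1/4300) = 688.7 Ω
  Rs1 = R2 + Rp1 (series, joined only at node 1) = 1.6 + 688.7 = 690.3 Ω
  Rp2 = R4 ‖ Rs1 (parallel, both between nodes 0 and 2) = 1/(1/390 + 1/690.3) = 249.2 Ω
R_th = 249.2 Ω
I_n = V_th/R_th = 2.729/249.2 = 0.01095 A, and R_n = R_th = 249.2 Ω

Final answer: I_n = 0.01095 A, R_n = 249.2 Ω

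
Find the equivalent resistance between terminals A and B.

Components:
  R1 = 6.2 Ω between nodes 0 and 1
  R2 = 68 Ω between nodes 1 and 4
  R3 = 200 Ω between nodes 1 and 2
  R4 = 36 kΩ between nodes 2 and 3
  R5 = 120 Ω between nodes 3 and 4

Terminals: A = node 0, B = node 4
Reduce the network between node 0 (A) and node 4 (B) by series/parallel combination:
  Rs1 = R3 + R4 (series, joined only at node 2) = 200 + 36000 = 36200 Ω
  Rs2 = R5 + Rs1 (series, joined only at node 3) = 120 + 36200 = 36320 Ω
  Rp1 = R2 ‖ Rs2 (parallel, both between nodes 1 and 4) = 1/(1/68 + 1/36320) = 67.87 Ω
  Rs3 = R1 + Rp1 (series, joined only at node 1) = 6.2 + 67.87 = 74.07 Ω
R_eq = 74.07 Ω

Final answer: 74.07 Ω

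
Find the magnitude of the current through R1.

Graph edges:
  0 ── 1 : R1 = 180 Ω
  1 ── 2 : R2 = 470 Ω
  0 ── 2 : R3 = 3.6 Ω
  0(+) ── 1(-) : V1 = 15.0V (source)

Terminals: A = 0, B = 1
Nodal analysis, taking node 1 as the 0 V reference.
Source V1 fixes V_0 = 15 V.
KCL at each unknown node (sum of currents leaving = 0; resistances in Ω):
  Node 2: (V_2 - 0)/470 + (V_2 - 15)/3.6 = 0
Collecting terms: 0.2799 × V_2 = 4.167  =>  V_2 = 14.89 V
I_R1 = (V_0 - V_1)/R1 = (15 - 0)/180 = 0.08333 A
|I_R1| = 0.08333 A

Final answer: |I_R1| = 0.08333 A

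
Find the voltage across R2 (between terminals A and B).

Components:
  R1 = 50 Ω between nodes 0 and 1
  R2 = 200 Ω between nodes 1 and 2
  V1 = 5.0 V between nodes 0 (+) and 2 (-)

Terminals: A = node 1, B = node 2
R1 and R2 are in series across V1 (node 0 → node 1 → node 2), and the output A–B is taken across R2, so this is a voltage divider.
Series current: I = V1/(R1 + R2) = 5/(50 + 200) = 5/250 = 0.02 A
V_R2 = I × R2 = V1 × R2/(R1 + R2) = 5 × 200/250 = 4 V

Final answer: 4 V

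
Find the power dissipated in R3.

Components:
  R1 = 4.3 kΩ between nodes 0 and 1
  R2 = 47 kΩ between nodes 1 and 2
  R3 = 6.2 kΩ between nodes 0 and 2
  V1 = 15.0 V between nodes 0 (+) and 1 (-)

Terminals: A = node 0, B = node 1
Nodal analysis, taking node 1 as the 0 V reference.
Source V1 fixes V_0 = 15 V.
KCL at each unknown node (sum of currents leaving = 0; resistances in Ω):
  Node 2: (V_2 - 0)/47000 + (V_2 - 15)/6200 = 0
Collecting terms: 0.0001826 × V_2 = 0.002419  =>  V_2 = 13.25 V
I_R3 = (V_0 - V_2)/R3 = (15 - 13.25)/6200 = 0.000282 A
P_R3 = I_R3² × R3 = (0.000282)² × 6200 = 0.0004929 W

Final answer: 0.0004929 W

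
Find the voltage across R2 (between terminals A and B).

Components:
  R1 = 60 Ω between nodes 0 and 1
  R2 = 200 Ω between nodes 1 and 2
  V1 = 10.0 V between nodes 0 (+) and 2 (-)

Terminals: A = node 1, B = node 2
R1 and R2 are in series across V1 (node 0 → node 1 → node 2), and the output A–B is taken across R2, so this is a voltage divider.
Series current: I = V1/(R1 + R2) = 10/(60 + 200) = 10/260 = 0.03846 A
V_R2 = I × R2 = V1 × R2/(R1 + R2) = 10 × 200/260 = 7.692 V

Final answer: 7.692 V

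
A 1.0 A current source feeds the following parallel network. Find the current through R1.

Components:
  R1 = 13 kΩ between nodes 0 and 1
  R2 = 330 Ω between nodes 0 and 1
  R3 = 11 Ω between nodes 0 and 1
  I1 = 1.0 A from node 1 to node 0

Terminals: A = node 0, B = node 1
All resistors sit directly between nodes 0 and 1, so they are in parallel and share one voltage V; the full source current 1 A splits among them.
1/R_par = 1/13000 + 1/330 + 1/11 = 0.09402 S  =>  R_par = 10.64 Ω
V = I × R_par = 1 × 10.64 = 10.64 V
I_R1 = V/R1 = 10.64/13000 = 0.0008182 A

Final answer: 0.0008182 A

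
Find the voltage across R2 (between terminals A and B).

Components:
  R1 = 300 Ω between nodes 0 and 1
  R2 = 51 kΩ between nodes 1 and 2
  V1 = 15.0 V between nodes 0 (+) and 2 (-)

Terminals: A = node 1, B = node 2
R1 and R2 are in series across V1 (node 0 → node 1 → node 2), and the output A–B is taken across R2, so this is a voltage divider.
Series current: I = V1/(R1 + R2) = 15/(300 + 51000) = 15/51300 = 0.0002924 A
V_R2 = I × R2 = V1 × R2/(R1 + R2) = 15 × 51000/51300 = 14.91 V

Final answer: 14.91 V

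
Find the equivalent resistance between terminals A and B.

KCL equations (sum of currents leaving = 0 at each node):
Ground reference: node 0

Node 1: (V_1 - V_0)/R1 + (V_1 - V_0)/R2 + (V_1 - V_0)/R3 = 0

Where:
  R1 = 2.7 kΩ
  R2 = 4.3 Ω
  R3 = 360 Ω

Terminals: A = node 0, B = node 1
Reduce the network between node 0 (A) and node 1 (B) by series/parallel combination:
  Rp1 = R1 ‖ R2 ‖ R3 (parallel, all between nodes 0 and 1) = 1/(1/2700 + 1/4.3 + 1/360) = 4.243 Ω
R_eq = 4.243 Ω

Final answer: 4.243 Ω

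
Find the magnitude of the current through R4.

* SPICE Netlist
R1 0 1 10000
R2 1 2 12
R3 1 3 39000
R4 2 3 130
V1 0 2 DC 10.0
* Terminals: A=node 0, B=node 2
Nodal analysis, taking node 2 as the 0 V reference.
Source V1 fixes V_0 = 10 V.
KCL at each unknown node (sum of currents leaving = 0; resistances in Ω):
  Node 1: (V_1 - 10)/10000 + (V_1 - 0)/12 + (V_1 - V_3)/39000 = 0
  Node 3: (V_3 - V_1)/39000 + (V_3 - 0)/130 = 0
Collecting terms (coefficients in siemens):
  0.08346·V_1 - 0.00002564·V_3 = 0.001
  0.007718·V_3 - 0.00002564·V_1 = 0
Determinant D = (0.08346)(0.007718) - (-0.00002564)(-0.00002564) = 0.0006441
V_1 = [(0.001)(0.007718) - (-0.00002564)(0)]/D = 0.01198 V
V_3 = [(0.08346)(0) - (0.001)(-0.00002564)]/D = 0.00003981 V
I_R4 = (V_2 - V_3)/R4 = (0 - 0.00003981)/130 = -0.0000003062 A
|I_R4| = 0.0000003062 A

Final answer: |I_R4| = 3.062e-07 A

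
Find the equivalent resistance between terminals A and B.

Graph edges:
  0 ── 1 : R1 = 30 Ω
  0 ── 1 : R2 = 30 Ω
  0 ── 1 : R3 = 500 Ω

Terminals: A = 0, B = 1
Reduce the network between node 0 (A) and node 1 (B) by series/parallel combination:
  Rp1 = R1 ‖ R2 ‖ R3 (parallel, all between nodes 0 and 1) = 1/(1/30 + 1/30 + 1/500) = 14.56 Ω
R_eq = 14.56 Ω

Final answer: 14.56 Ω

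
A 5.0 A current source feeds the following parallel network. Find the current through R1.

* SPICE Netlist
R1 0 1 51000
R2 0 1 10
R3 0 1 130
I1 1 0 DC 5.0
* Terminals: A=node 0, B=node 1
All resistors sit directly between nodes 0 and 1, so they are in parallel and share one voltage V; the full source current 5 A splits among them.
1/R_par = 1/51000 + 1/10 + 1/130 = 0.1077 S  =>  R_par = 9.284 Ω
V = I × R_par = 5 × 9.284 = 46.42 V
I_R1 = V/R1 = 46.42/51000 = 0.0009102 A

Final answer: 0.0009102 A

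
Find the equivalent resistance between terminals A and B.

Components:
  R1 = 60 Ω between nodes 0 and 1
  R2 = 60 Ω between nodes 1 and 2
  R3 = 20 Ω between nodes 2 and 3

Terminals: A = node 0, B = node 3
Reduce the network between node 0 (A) and node 3 (B) by series/parallel combination:
  Rs1 = R1 + R2 (series, joined only at node 1) = 60 + 60 = 120 Ω
  Rs2 = R3 + Rs1 (series, joined only at node 2) = 20 + 120 = 140 Ω
R_eq = 140 Ω

Final answer: 140 Ω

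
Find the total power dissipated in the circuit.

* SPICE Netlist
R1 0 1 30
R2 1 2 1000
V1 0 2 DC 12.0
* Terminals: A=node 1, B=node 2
Nodal analysis, taking node 2 as the 0 V reference.
Source V1 fixes V_0 = 12 V.
KCL at each unknown node (sum of currents leaving = 0; resistances in Ω):
  Node 1: (V_1 - 12)/30 + (V_1 - 0)/1000 = 0
Collecting terms: 0.03433 × V_1 = 0.4  =>  V_1 = 11.65 V
Power in each resistor, P = (ΔV)²/R:
  P_R1 = (12 - 11.65)²/30 = 0.004072 W
  P_R2 = (11.65 - 0)²/1000 = 0.1357 W
P_total = P_R1 + P_R2 = 0.1398 W

Final answer: 0.1398 W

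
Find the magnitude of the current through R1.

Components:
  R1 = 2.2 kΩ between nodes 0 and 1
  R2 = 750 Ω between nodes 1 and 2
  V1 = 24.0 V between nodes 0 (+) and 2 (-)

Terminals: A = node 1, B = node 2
Nodal analysis, taking node 2 as the 0 V reference.
Source V1 fixes V_0 = 24 V.
KCL at each unknown node (sum of currents leaving = 0; resistances in Ω):
  Node 1: (V_1 - 24)/2200 + (V_1 - 0)/750 = 0
Collecting terms: 0.001788 × V_1 = 0.01091  =>  V_1 = 6.102 V
I_R1 = (V_0 - V_1)/R1 = (24 - 6.102)/2200 = 0.008136 A
|I_R1| = 0.008136 A

Final answer: |I_R1| = 0.008136 A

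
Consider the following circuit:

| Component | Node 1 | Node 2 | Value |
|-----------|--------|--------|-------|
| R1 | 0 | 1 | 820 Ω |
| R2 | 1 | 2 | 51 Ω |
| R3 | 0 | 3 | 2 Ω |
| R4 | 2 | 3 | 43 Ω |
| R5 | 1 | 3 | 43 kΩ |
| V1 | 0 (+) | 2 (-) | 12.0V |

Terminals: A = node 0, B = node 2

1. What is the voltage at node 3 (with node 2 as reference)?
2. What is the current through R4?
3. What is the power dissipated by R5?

Nodal analysis, taking node 2 as the 0 V reference.
Source V1 fixes V_0 = 12 V.
KCL at each unknown node (sum of currents leaving = 0; resistances in Ω):
  Node 1: (V_1 - 12)/820 + (V_1 - 0)/51 + (V_1 - V_3)/43000 = 0
  Node 3: (V_3 - 12)/2 + (V_3 - 0)/43 + (V_3 - V_1)/43000 = 0
Collecting terms (coefficients in siemens):
  0.02085·V_1 - 0.00002326·V_3 = 0.01463
  0.5233·V_3 - 0.00002326·V_1 = 6
Determinant D = (0.02085)(0.5233) - (-0.00002326)(-0.00002326) = 0.01091
V_1 = [(0.01463)(0.5233) - (-0.00002326)(6)]/D = 0.7146 V
V_3 = [(0.02085)(6) - (0.01463)(-0.00002326)]/D = 11.47 V
Part 1:
  Read off the nodal solution: V_3 = 11.47 V
Part 2:
  I_R4 = (V_2 - V_3)/R4 = (0 - 11.47)/43 = -0.2667 A
  Magnitude: I_R4 = 0.2667 A
Part 3:
  I_R5 = (V_1 - V_3)/R5 = (0.7146 - 11.47)/43000 = -0.00025 A
  P_R5 = I_R5² × R5 = (-0.00025)² × 43000 = 0.002688 W

Final answers:
1. V_3 = 11.47 V
2. I_R4 = 0.2667 A
3. P_R5 = 0.002688 W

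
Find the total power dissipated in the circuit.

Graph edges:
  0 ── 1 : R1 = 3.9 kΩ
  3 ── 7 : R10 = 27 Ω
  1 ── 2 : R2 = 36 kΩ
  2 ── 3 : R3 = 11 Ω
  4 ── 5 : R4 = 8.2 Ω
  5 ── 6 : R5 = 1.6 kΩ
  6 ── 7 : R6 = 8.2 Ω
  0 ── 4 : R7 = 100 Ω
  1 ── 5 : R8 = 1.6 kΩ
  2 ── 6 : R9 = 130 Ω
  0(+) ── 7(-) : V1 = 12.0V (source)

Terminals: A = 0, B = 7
Nodal analysis, taking node 7 as the 0 V reference.
Source V1 fixes V_0 = 12 V.
KCL at each unknown node (sum of currents leaving = 0; resistances in Ω):
  Node 1: (V_1 - 12)/3900 + (V_1 - V_2)/36000 + (V_1 - V_5)/1600 = 0
  Node 2: (V_2 - V_1)/36000 + (V_2 - V_3)/11 + (V_2 - V_6)/130 = 0
  Node 3: (V_3 - V_2)/11 + (V_3 - 0)/27 = 0
  Node 4: (V_4 - V_5)/8.2 + (V_4 - 12)/100 = 0
  Node 5: (V_5 - V_4)/8.2 + (V_5 - V_6)/1600 + (V_5 - V_1)/1600 = 0
  Node 6: (V_6 - V_5)/1600 + (V_6 - 0)/8.2 + (V_6 - V_2)/130 = 0
Collecting terms (coefficients in siemens):
  0.0009092·V_1 - 0.00002778·V_2 - 0.000625·V_5 = 0.003077
  0.09863·V_2 - 0.00002778·V_1 - 0.09091·V_3 - 0.007692·V_6 = 0
  0.1279·V_3 - 0.09091·V_2 = 0
  0.132·V_4 - 0.122·V_5 = 0.12
  0.1232·V_5 - 0.000625·V_1 - 0.122·V_4 - 0.000625·V_6 = 0
  0.1303·V_6 - 0.007692·V_2 - 0.000625·V_5 = 0
Solving these 6 simultaneous equations (Gaussian elimination) gives:
  V_1 = 11.11 V, V_2 = 0.02154 V, V_3 = 0.0153 V, V_4 = 11.29 V
  V_5 = 11.24 V, V_6 = 0.05518 V
Power in each resistor, P = (ΔV)²/R:
  P_R1 = (12 - 11.11)²/3900 = 0.0002038 W
  P_R2 = (11.11 - 0.02154)²/36000 = 0.003414 W
  P_R3 = (0.02154 - 0.0153)²/11 = 0.000003533 W
  P_R4 = (11.29 - 11.24)²/8.2 = 0.0004095 W
  P_R5 = (11.24 - 0.05518)²/1600 = 0.07812 W
  P_R6 = (0.05518 - 0)²/8.2 = 0.0003713 W
  P_R7 = (12 - 11.29)²/100 = 0.004994 W
  P_R8 = (11.11 - 11.24)²/1600 = 0.00001007 W
  P_R9 = (0.02154 - 0.05518)²/130 = 0.000008705 W
  P_R10 = (0.0153 - 0)²/27 = 0.000008672 W
P_total = P_R1 + P_R2 + P_R3 + P_R4 + P_R5 + P_R6 + P_R7 + P_R8 + P_R9 + P_R10 = 0.08755 W

Final answer: 0.08755 W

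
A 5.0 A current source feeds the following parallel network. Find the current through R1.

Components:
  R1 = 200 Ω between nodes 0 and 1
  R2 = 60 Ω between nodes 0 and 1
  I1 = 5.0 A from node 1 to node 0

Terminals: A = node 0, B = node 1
All resistors sit directly between nodes 0 and 1, so they are in parallel and share one voltage V; the full source current 5 A splits among them.
1/R_par = 1/200 + 1/60 = 0.02167 S  =>  R_par = 46.15 Ω
V = I × R_par = 5 × 46.15 = 230.8 V
I_R1 = V/R1 = 230.8/200 = 1.154 A

Final answer: 1.154 A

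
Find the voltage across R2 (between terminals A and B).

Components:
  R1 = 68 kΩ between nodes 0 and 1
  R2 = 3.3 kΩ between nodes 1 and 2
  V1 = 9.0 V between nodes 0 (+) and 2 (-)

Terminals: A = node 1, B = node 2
R1 and R2 are in series across V1 (node 0 → node 1 → node 2), and the output A–B is taken across R2, so this is a voltage divider.
Series current: I = V1/(R1 + R2) = 9/(68000 + 3300) = 9/71300 = 0.0001262 A
V_R2 = I × R2 = V1 × R2/(R1 + R2) = 9 × 3300/71300 = 0.4165 V

Final answer: 0.4165 V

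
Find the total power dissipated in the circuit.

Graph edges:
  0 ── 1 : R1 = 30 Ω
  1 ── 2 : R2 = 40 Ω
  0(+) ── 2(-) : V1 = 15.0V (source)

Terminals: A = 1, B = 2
Nodal analysis, taking node 2 as the 0 V reference.
Source V1 fixes V_0 = 15 V.
KCL at each unknown node (sum of currents leaving = 0; resistances in Ω):
  Node 1: (V_1 - 15)/30 + (V_1 - 0)/40 = 0
Collecting terms: 0.05833 × V_1 = 0.5  =>  V_1 = 8.571 V
Power in each resistor, P = (ΔV)²/R:
  P_R1 = (15 - 8.571)²/30 = 1.378 W
  P_R2 = (8.571 - 0)²/40 = 1.837 W
P_total = P_R1 + P_R2 = 3.214 W

Final answer: 3.214 W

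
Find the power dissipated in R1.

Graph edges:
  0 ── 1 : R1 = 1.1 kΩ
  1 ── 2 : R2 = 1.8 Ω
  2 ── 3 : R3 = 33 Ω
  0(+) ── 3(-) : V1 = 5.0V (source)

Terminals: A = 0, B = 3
Nodal analysis, taking node 3 as the 0 V reference.
Source V1 fixes V_0 = 5 V.
KCL at each unknown node (sum of currents leaving = 0; resistances in Ω):
  Node 1: (V_1 - 5)/1100 + (V_1 - V_2)/1.8 = 0
  Node 2: (V_2 - V_1)/1.8 + (V_2 - 0)/33 = 0
Collecting terms (coefficients in siemens):
  0.5565·V_1 - 0.5556·V_2 = 0.004545
  0.5859·V_2 - 0.5556·V_1 = 0
Determinant D = (0.5565)(0.5859) - (-0.5556)(-0.5556) = 0.01737
V_1 = [(0.004545)(0.5859) - (-0.5556)(0)]/D = 0.1533 V
V_2 = [(0.5565)(0) - (0.004545)(-0.5556)]/D = 0.1454 V
I_R1 = (V_0 - V_1)/R1 = (5 - 0.1533)/1100 = 0.004406 A
P_R1 = I_R1² × R1 = (0.004406)² × 1100 = 0.02135 W

Final answer: 0.02135 W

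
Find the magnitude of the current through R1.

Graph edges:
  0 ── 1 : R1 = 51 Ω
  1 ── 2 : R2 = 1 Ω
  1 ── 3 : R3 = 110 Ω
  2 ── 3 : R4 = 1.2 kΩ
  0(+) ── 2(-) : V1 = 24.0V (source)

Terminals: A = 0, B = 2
Nodal analysis, taking node 2 as the 0 V reference.
Source V1 fixes V_0 = 24 V.
KCL at each unknown node (sum of currents leaving = 0; resistances in Ω):
  Node 1: (V_1 - 24)/51 + (V_1 - 0)/1 + (V_1 - V_3)/110 = 0
  Node 3: (V_3 - V_1)/110 + (V_3 - 0)/1200 = 0
Collecting terms (coefficients in siemens):
  1.029·V_1 - 0.009091·V_3 = 0.4706
  0.009924·V_3 - 0.009091·V_1 = 0
Determinant D = (1.029)(0.009924) - (-0.009091)(-0.009091) = 0.01013
V_1 = [(0.4706)(0.009924) - (-0.009091)(0)]/D = 0.4612 V
V_3 = [(1.029)(0) - (0.4706)(-0.009091)]/D = 0.4225 V
I_R1 = (V_0 - V_1)/R1 = (24 - 0.4612)/51 = 0.4615 A
|I_R1| = 0.4615 A

Final answer: |I_R1| = 0.4615 A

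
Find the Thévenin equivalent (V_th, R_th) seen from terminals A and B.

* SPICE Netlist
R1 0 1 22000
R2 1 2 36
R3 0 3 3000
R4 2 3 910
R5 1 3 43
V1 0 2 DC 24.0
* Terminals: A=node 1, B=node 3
Step 1 — V_th is the open-circuit voltage V_A - V_B (nothing connected across the terminals).
Nodal analysis, taking node 2 as the 0 V reference.
Source V1 fixes V_0 = 24 V.
KCL at each unknown node (sum of currents leaving = 0; resistances in Ω):
  Node 1: (V_1 - 24)/22000 + (V_1 - 0)/36 + (V_1 - V_3)/43 = 0
  Node 3: (V_3 - 24)/3000 + (V_3 - 0)/910 + (V_3 - V_1)/43 = 0
Collecting terms (coefficients in siemens):
  0.05108·V_1 - 0.02326·V_3 = 0.001091
  0.02469·V_3 - 0.02326·V_1 = 0.008
Determinant D = (0.05108)(0.02469) - (-0.02326)(-0.02326) = 0.0007202
V_1 = [(0.001091)(0.02469) - (-0.02326)(0.008)]/D = 0.2957 V
V_3 = [(0.05108)(0.008) - (0.001091)(-0.02326)]/D = 0.6026 V
V_th = V_1 - V_3 = 0.2957 - 0.6026 = -0.3069 V
Step 2 — R_th: zero the source — replace V1 by a short circuit (node 2 merges into node 0) — and find the resistance seen between A (node 1) and B (node 3).
Reduce the network between node 1 (A) and node 3 (B) by series/parallel combination:
  Rp1 = R1 ‖ R2 (parallel, both between nodes 0 and 1) = 1/(1/22000 + 1/36) = 35.94 Ω
  Rp2 = R3 ‖ R4 (parallel, both between nodes 0 and 3) = 1/(1/3000 + 1/910) = 698.2 Ω
  Rs1 = Rp1 + Rp2 (series, joined only at node 0) = 35.94 + 698.2 = 734.2 Ω
  Rp3 = R5 ‖ Rs1 (parallel, both between nodes 1 and 3) = 1/(1/43 + 1/734.2) = 40.62 Ω
R_th = 40.62 Ω

Final answer: V_th = -0.3069 V, R_th = 40.62 Ω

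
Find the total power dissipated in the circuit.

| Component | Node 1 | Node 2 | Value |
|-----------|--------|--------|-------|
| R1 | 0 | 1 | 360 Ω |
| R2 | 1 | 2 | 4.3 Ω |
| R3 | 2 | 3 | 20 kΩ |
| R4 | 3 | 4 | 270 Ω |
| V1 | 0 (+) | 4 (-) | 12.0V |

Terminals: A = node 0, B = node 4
Nodal analysis, taking node 4 as the 0 V reference.
Source V1 fixes V_0 = 12 V.
KCL at each unknown node (sum of currents leaving = 0; resistances in Ω):
  Node 1: (V_1 - 12)/360 + (V_1 - V_2)/4.3 = 0
  Node 2: (V_2 - V_1)/4.3 + (V_2 - V_3)/20000 = 0
  Node 3: (V_3 - V_2)/20000 + (V_3 - 0)/270 = 0
Collecting terms (coefficients in siemens):
  0.2353·V_1 - 0.2326·V_2 = 0.03333
  0.2326·V_2 - 0.2326·V_1 - 0.00005·V_3 = 0
  0.003754·V_3 - 0.00005·V_2 = 0
Solving these 3 simultaneous equations (Gaussian elimination) gives:
  V_1 = 11.79 V, V_2 = 11.79 V, V_3 = 0.157 V
Power in each resistor, P = (ΔV)²/R:
  P_R1 = (12 - 11.79)²/360 = 0.0001218 W
  P_R2 = (11.79 - 11.79)²/4.3 = 0.000001454 W
  P_R3 = (11.79 - 0.157)²/20000 = 0.006764 W
  P_R4 = (0.157 - 0)²/270 = 0.00009132 W
P_total = P_R1 + P_R2 + P_R3 + P_R4 = 0.006979 W

Final answer: 0.006979 W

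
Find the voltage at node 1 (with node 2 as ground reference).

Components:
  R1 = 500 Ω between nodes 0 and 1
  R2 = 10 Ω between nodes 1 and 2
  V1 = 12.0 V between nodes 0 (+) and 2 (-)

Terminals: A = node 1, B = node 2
Nodal analysis, taking node 2 as the 0 V reference.
Source V1 fixes V_0 = 12 V.
KCL at each unknown node (sum of currents leaving = 0; resistances in Ω):
  Node 1: (V_1 - 12)/500 + (V_1 - 0)/10 = 0
Collecting terms: 0.102 × V_1 = 0.024  =>  V_1 = 0.2353 V
The requested potential is V_1 = 0.2353 V.

Final answer: V_1 = 0.2353 V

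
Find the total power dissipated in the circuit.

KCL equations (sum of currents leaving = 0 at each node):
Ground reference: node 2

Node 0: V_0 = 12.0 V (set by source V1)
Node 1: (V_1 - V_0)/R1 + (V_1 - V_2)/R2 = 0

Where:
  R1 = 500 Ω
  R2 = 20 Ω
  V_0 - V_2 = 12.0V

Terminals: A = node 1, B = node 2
Nodal analysis, taking node 2 as the 0 V reference.
Source V1 fixes V_0 = 12 V.
KCL at each unknown node (sum of currents leaving = 0; resistances in Ω):
  Node 1: (V_1 - 12)/500 + (V_1 - 0)/20 = 0
Collecting terms: 0.052 × V_1 = 0.024  =>  V_1 = 0.4615 V
Power in each resistor, P = (ΔV)²/R:
  P_R1 = (12 - 0.4615)²/500 = 0.2663 W
  P_R2 = (0.4615 - 0)²/20 = 0.01065 W
P_total = P_R1 + P_R2 = 0.2769 W

Final answer: 0.2769 W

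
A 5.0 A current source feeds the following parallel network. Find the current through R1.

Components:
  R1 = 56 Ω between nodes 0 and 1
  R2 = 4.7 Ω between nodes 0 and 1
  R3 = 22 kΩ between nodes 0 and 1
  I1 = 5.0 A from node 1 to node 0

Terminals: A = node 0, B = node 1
All resistors sit directly between nodes 0 and 1, so they are in parallel and share one voltage V; the full source current 5 A splits among them.
1/R_par = 1/56 + 1/4.7 + 1/22000 = 0.2307 S  =>  R_par = 4.335 Ω
V = I × R_par = 5 × 4.335 = 21.68 V
I_R1 = V/R1 = 21.68/56 = 0.3871 A

Final answer: 0.3871 A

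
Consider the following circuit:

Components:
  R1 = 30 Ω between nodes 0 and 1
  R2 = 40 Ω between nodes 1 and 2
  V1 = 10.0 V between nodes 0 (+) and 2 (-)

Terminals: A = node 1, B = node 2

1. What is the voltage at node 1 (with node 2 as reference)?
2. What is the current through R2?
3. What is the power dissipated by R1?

Nodal analysis, taking node 2 as the 0 V reference.
Source V1 fixes V_0 = 10 V.
KCL at each unknown node (sum of currents leaving = 0; resistances in Ω):
  Node 1: (V_1 - 10)/30 + (V_1 - 0)/40 = 0
Collecting terms: 0.05833 × V_1 = 0.3333  =>  V_1 = 5.714 V
Part 1:
  Read off the nodal solution: V_1 = 5.714 V
Part 2:
  I_R2 = (V_1 - V_2)/R2 = (5.714 - 0)/40 = 0.1429 A
  Magnitude: I_R2 = 0.1429 A
Part 3:
  I_R1 = (V_0 - V_1)/R1 = (10 - 5.714)/30 = 0.1429 A
  P_R1 = I_R1² × R1 = (0.1429)² × 30 = 0.6122 W

Final answers:
1. V_1 = 5.714 V
2. I_R2 = 0.1429 A
3. P_R1 = 0.6122 W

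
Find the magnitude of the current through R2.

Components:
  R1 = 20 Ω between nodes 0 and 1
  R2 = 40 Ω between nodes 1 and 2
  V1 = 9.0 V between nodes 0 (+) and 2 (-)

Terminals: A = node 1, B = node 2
Nodal analysis, taking node 2 as the 0 V reference.
Source V1 fixes V_0 = 9 V.
KCL at each unknown node (sum of currents leaving = 0; resistances in Ω):
  Node 1: (V_1 - 9)/20 + (V_1 - 0)/40 = 0
Collecting terms: 0.075 × V_1 = 0.45  =>  V_1 = 6 V
I_R2 = (V_1 - V_2)/R2 = (6 - 0)/40 = 0.15 A
|I_R2| = 0.15 A

Final answer: |I_R2| = 0.15 A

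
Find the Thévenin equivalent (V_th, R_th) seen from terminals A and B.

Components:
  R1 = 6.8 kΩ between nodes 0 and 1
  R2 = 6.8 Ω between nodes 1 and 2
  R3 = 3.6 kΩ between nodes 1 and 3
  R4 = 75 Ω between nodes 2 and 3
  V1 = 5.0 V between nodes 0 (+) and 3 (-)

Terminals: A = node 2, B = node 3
Step 1 — V_th is the open-circuit voltage V_A - V_B (nothing connected across the terminals).
Nodal analysis, taking node 3 as the 0 V reference.
Source V1 fixes V_0 = 5 V.
KCL at each unknown node (sum of currents leaving = 0; resistances in Ω):
  Node 1: (V_1 - 5)/6800 + (V_1 - V_2)/6.8 + (V_1 - 0)/3600 = 0
  Node 2: (V_2 - V_1)/6.8 + (V_2 - 0)/75 = 0
Collecting terms (coefficients in siemens):
  0.1475·V_1 - 0.1471·V_2 = 0.0007353
  0.1604·V_2 - 0.1471·V_1 = 0
Determinant D = (0.1475)(0.1604) - (-0.1471)(-0.1471) = 0.002029
V_1 = [(0.0007353)(0.1604) - (-0.1471)(0)]/D = 0.05813 V
V_2 = [(0.1475)(0) - (0.0007353)(-0.1471)]/D = 0.05329 V
V_th = V_2 - V_3 = 0.05329 - 0 = 0.05329 V
Step 2 — R_th: zero the source — replace V1 by a short circuit (node 3 merges into node 0) — and find the resistance seen between A (node 2) and B (node 0).
Reduce the network between node 2 (A) and node 0 (B) by series/parallel combination:
  Rp1 = R1 ‖ R3 (parallel, both between nodes 0 and 1) = 1/(1/6800 + 1/3600) = 2354 Ω
  Rs1 = R2 + Rp1 (series, joined only at node 1) = 6.8 + 2354 = 2361 Ω
  Rp2 = R4 ‖ Rs1 (parallel, both between nodes 0 and 2) = 1/(1/75 + 1/2361) = 72.69 Ω
R_th = 72.69 Ω

Final answer: V_th = 0.05329 V, R_th = 72.69 Ω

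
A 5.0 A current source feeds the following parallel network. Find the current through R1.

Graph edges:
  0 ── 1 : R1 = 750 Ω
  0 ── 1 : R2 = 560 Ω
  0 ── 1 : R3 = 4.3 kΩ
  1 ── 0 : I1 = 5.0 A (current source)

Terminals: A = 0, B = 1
All resistors sit directly between nodes 0 and 1, so they are in parallel and share one voltage V; the full source current 5 A splits among them.
1/R_par = 1/750 + 1/560 + 1/4300 = 0.003352 S  =>  R_par = 298.4 Ω
V = I × R_par = 5 × 298.4 = 1492 V
I_R1 = V/R1 = 1492/750 = 1.989 A

Final answer: 1.989 A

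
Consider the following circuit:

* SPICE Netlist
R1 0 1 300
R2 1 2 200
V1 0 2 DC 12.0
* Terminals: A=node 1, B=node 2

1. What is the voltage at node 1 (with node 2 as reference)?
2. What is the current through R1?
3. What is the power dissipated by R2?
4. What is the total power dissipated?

Nodal analysis, taking node 2 as the 0 V reference.
Source V1 fixes V_0 = 12 V.
KCL at each unknown node (sum of currents leaving = 0; resistances in Ω):
  Node 1: (V_1 - 12)/300 + (V_1 - 0)/200 = 0
Collecting terms: 0.008333 × V_1 = 0.04  =>  V_1 = 4.8 V
Part 1:
  Read off the nodal solution: V_1 = 4.8 V
Part 2:
  I_R1 = (V_0 - V_1)/R1 = (12 - 4.8)/300 = 0.024 A
  Magnitude: I_R1 = 0.024 A
Part 3:
  I_R2 = (V_1 - V_2)/R2 = (4.8 - 0)/200 = 0.024 A
  P_R2 = I_R2² × R2 = (0.024)² × 200 = 0.1152 W
Part 4:
  Power in each resistor, P = (ΔV)²/R:
    P_R1 = (12 - 4.8)²/300 = 0.1728 W
    P_R2 = (4.8 - 0)²/200 = 0.1152 W
  P_total = P_R1 + P_R2 = 0.288 W

Final answers:
1. V_1 = 4.8 V
2. I_R1 = 0.024 A
3. P_R2 = 0.1152 W
4. P_total = 0.288 W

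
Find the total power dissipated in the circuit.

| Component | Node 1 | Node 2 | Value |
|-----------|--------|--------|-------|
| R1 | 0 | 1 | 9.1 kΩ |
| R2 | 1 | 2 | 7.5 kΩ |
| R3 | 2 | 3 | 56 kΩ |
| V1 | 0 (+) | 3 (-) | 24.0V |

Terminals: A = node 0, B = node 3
Nodal analysis, taking node 3 as the 0 V reference.
Source V1 fixes V_0 = 24 V.
KCL at each unknown node (sum of currents leaving = 0; resistances in Ω):
  Node 1: (V_1 - 24)/9100 + (V_1 - V_2)/7500 = 0
  Node 2: (V_2 - V_1)/7500 + (V_2 - 0)/56000 = 0
Collecting terms (coefficients in siemens):
  0.0002432·V_1 - 0.0001333·V_2 = 0.002637
  0.0001512·V_2 - 0.0001333·V_1 = 0
Determinant D = (0.0002432)(0.0001512) - (-0.0001333)(-0.0001333) = 0.000000019
V_1 = [(0.002637)(0.0001512) - (-0.0001333)(0)]/D = 20.99 V
V_2 = [(0.0002432)(0) - (0.002637)(-0.0001333)]/D = 18.51 V
Power in each resistor, P = (ΔV)²/R:
  P_R1 = (24 - 20.99)²/9100 = 0.0009945 W
  P_R2 = (20.99 - 18.51)²/7500 = 0.0008196 W
  P_R3 = (18.51 - 0)²/56000 = 0.00612 W
P_total = P_R1 + P_R2 + P_R3 = 0.007934 W

Final answer: 0.007934 W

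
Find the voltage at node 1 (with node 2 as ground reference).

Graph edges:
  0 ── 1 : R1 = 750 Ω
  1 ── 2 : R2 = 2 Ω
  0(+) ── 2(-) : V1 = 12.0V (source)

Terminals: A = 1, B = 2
Nodal analysis, taking node 2 as the 0 V reference.
Source V1 fixes V_0 = 12 V.
KCL at each unknown node (sum of currents leaving = 0; resistances in Ω):
  Node 1: (V_1 - 12)/750 + (V_1 - 0)/2 = 0
Collecting terms: 0.5013 × V_1 = 0.016  =>  V_1 = 0.03191 V
The requested potential is V_1 = 0.03191 V.

Final answer: V_1 = 0.03191 V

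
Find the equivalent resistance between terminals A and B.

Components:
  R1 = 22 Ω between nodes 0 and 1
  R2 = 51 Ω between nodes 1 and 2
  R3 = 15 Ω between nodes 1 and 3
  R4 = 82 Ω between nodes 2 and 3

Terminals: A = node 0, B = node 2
Reduce the network between node 0 (A) and node 2 (B) by series/parallel combination:
  Rs1 = R3 + R4 (series, joined only at node 3) = 15 + 82 = 97 Ω
  Rp1 = R2 ‖ Rs1 (parallel, both between nodes 1 and 2) = 1/(1/51 + 1/97) = 33.43 Ω
  Rs2 = R1 + Rp1 (series, joined only at node 1) = 22 + 33.43 = 55.43 Ω
R_eq = 55.43 Ω

Final answer: 55.43 Ω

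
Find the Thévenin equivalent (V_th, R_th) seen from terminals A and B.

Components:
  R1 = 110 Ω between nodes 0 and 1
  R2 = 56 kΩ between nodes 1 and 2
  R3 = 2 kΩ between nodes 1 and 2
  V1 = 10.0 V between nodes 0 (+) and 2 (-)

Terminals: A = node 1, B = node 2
Step 1 — V_th is the open-circuit voltage V_A - V_B (nothing connected across the terminals).
Nodal analysis, taking node 2 as the 0 V reference.
Source V1 fixes V_0 = 10 V.
KCL at each unknown node (sum of currents leaving = 0; resistances in Ω):
  Node 1: (V_1 - 10)/110 + (V_1 - 0)/56000 + (V_1 - 0)/2000 = 0
Collecting terms: 0.009609 × V_1 = 0.09091  =>  V_1 = 9.461 V
V_th = V_1 - V_2 = 9.461 - 0 = 9.461 V
Step 2 — R_th: zero the source — replace V1 by a short circuit (node 2 merges into node 0) — and find the resistance seen between A (node 1) and B (node 0).
Reduce the network between node 1 (A) and node 0 (B) by series/parallel combination:
  Rp1 = R1 ‖ R2 ‖ R3 (parallel, all between nodes 0 and 1) = 1/(1/110 + 1/56000 + 1/2000) = 104.1 Ω
R_th = 104.1 Ω

Final answer: V_th = 9.461 V, R_th = 104.1 Ω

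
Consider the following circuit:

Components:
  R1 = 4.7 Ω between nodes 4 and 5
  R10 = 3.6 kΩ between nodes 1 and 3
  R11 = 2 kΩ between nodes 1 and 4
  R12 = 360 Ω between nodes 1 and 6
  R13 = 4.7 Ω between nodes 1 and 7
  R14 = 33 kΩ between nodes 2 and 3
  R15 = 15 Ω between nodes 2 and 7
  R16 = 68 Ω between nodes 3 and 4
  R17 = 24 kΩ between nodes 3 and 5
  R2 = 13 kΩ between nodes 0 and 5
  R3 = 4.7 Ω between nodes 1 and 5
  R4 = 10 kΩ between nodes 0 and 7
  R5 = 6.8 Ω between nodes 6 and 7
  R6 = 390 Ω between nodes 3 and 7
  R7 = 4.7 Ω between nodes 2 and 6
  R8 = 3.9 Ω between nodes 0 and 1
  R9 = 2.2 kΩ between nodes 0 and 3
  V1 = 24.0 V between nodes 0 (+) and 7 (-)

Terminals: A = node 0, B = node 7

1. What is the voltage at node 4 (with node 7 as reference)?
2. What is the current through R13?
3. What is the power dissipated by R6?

Nodal analysis, taking node 7 as the 0 V reference.
Source V1 fixes V_0 = 24 V.
KCL at each unknown node (sum of currents leaving = 0; resistances in Ω):
  Node 1: (V_1 - V_5)/4.7 + (V_1 - 24)/3.9 + (V_1 - V_3)/3600 + (V_1 - V_4)/2000 + (V_1 - V_6)/360 + (V_1 - 0)/4.7 = 0
  Node 2: (V_2 - V_6)/4.7 + (V_2 - V_3)/33000 + (V_2 - 0)/15 = 0
  Node 3: (V_3 - 0)/390 + (V_3 - 24)/2200 + (V_3 - V_1)/3600 + (V_3 - V_2)/33000 + (V_3 - V_4)/68 + (V_3 - V_5)/24000 = 0
  Node 4: (V_4 - V_5)/4.7 + (V_4 - V_1)/2000 + (V_4 - V_3)/68 = 0
  Node 5: (V_5 - V_4)/4.7 + (V_5 - 24)/13000 + (V_5 - V_1)/4.7 + (V_5 - V_3)/24000 = 0
  Node 6: (V_6 - 0)/6.8 + (V_6 - V_2)/4.7 + (V_6 - V_1)/360 = 0
Collecting terms (coefficients in siemens):
  0.6855·V_1 - 0.0002778·V_3 - 0.0005·V_4 - 0.2128·V_5 - 0.002778·V_6 = 6.154
  0.2795·V_2 - 0.0000303·V_3 - 0.2128·V_6 = 0
  0.01807·V_3 - 0.0002778·V_1 - 0.0000303·V_2 - 0.01471·V_4 - 0.00004167·V_5 = 0.01091
  0.228·V_4 - 0.0005·V_1 - 0.01471·V_3 - 0.2128·V_5 = 0
  0.4257·V_5 - 0.2128·V_1 - 0.00004167·V_3 - 0.2128·V_4 = 0.001846
  0.3626·V_6 - 0.002778·V_1 - 0.2128·V_2 = 0
Solving these 6 simultaneous equations (Gaussian elimination) gives:
  V_1 = 12.99 V, V_2 = 0.1392 V, V_3 = 11.23 V, V_4 = 12.78 V
  V_5 = 12.89 V, V_6 = 0.1812 V
Part 1:
  Read off the nodal solution: V_4 = 12.78 V
Part 2:
  I_R13 = (V_1 - V_7)/R13 = (12.99 - 0)/4.7 = 2.764 A
  Magnitude: I_R13 = 2.764 A
Part 3:
  I_R6 = (V_3 - V_7)/R6 = (11.23 - 0)/390 = 0.0288 A
  P_R6 = I_R6² × R6 = (0.0288)² × 390 = 0.3236 W

Final answers:
1. V_4 = 12.78 V
2. I_R13 = 2.764 A
3. P_R6 = 0.3236 W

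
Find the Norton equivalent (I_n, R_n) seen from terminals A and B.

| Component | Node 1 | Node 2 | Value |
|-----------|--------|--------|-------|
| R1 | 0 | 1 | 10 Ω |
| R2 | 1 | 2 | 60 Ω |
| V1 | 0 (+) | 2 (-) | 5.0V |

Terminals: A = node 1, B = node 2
Find the Thévenin equivalent first; then I_n = V_th/R_th and R_n = R_th.
Step 1 — V_th is the open-circuit voltage V_A - V_B (nothing connected across the terminals).
Nodal analysis, taking node 2 as the 0 V reference.
Source V1 fixes V_0 = 5 V.
KCL at each unknown node (sum of currents leaving = 0; resistances in Ω):
  Node 1: (V_1 - 5)/10 + (V_1 - 0)/60 = 0
Collecting terms: 0.1167 × V_1 = 0.5  =>  V_1 = 4.286 V
V_th = V_1 - V_2 = 4.286 - 0 = 4.286 V
Step 2 — R_th: zero the source — replace V1 by a short circuit (node 2 merges into node 0) — and find the resistance seen between A (node 1) and B (node 0).
Reduce the network between node 1 (A) and node 0 (B) by series/parallel combination:
  Rp1 = R1 ‖ R2 (parallel, both between nodes 0 and 1) = 1/(1/10 + 1/60) = 8.571 Ω
R_th = 8.571 Ω
I_n = V_th/R_th = 4.286/8.571 = 0.5 A, and R_n = R_th = 8.571 Ω

Final answer: I_n = 0.5 A, R_n = 8.571 Ω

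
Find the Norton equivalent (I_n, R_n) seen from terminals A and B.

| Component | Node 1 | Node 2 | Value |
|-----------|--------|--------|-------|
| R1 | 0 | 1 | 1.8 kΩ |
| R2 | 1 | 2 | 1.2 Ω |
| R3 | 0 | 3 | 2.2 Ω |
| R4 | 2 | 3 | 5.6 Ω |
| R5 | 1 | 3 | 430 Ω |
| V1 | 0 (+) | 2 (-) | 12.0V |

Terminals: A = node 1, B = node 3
Find the Thévenin equivalent first; then I_n = V_th/R_th and R_n = R_th.
Step 1 — V_th is the open-circuit voltage V_A - V_B (nothing connected across the terminals).
Nodal analysis, taking node 2 as the 0 V reference.
Source V1 fixes V_0 = 12 V.
KCL at each unknown node (sum of currents leaving = 0; resistances in Ω):
  Node 1: (V_1 - 12)/1800 + (V_1 - 0)/1.2 + (V_1 - V_3)/430 = 0
  Node 3: (V_3 - 12)/2.2 + (V_3 - 0)/5.6 + (V_3 - V_1)/430 = 0
Collecting terms (coefficients in siemens):
  0.8362·V_1 - 0.002326·V_3 = 0.006667
  0.6354·V_3 - 0.002326·V_1 = 5.455
Determinant D = (0.8362)(0.6354) - (-0.002326)(-0.002326) = 0.5314
V_1 = [(0.006667)(0.6354) - (-0.002326)(5.455)]/D = 0.03185 V
V_3 = [(0.8362)(5.455) - (0.006667)(-0.002326)]/D = 8.584 V
V_th = V_1 - V_3 = 0.03185 - 8.584 = -8.552 V
Step 2 — R_th: zero the source — replace V1 by a short circuit (node 2 merges into node 0) — and find the resistance seen between A (node 1) and B (node 3).
Reduce the network between node 1 (A) and node 3 (B) by series/parallel combination:
  Rp1 = R1 ‖ R2 (parallel, both between nodes 0 and 1) = 1/(1/1800 + 1/1.2) = 1.199 Ω
  Rp2 = R3 ‖ R4 (parallel, both between nodes 0 and 3) = 1/(1/2.2 + 1/5.6) = 1.579 Ω
  Rs1 = Rp1 + Rp2 (series, joined only at node 0) = 1.199 + 1.579 = 2.779 Ω
  Rp3 = R5 ‖ Rs1 (parallel, both between nodes 1 and 3) = 1/(1/430 + 1/2.779) = 2.761 Ω
R_th = 2.761 Ω
I_n = V_th/R_th = -8.552/2.761 = -3.098 A, and R_n = R_th = 2.761 Ω

Final answer: I_n = -3.098 A, R_n = 2.761 Ω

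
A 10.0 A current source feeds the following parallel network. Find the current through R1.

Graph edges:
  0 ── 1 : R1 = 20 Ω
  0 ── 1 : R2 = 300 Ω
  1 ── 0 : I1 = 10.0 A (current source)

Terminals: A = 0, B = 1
All resistors sit directly between nodes 0 and 1, so they are in parallel and share one voltage V; the full source current 10 A splits among them.
1/R_par = 1/20 + 1/300 = 0.05333 S  =>  R_par = 18.75 Ω
V = I × R_par = 10 × 18.75 = 187.5 V
I_R1 = V/R1 = 187.5/20 = 9.375 A

Final answer: 9.375 A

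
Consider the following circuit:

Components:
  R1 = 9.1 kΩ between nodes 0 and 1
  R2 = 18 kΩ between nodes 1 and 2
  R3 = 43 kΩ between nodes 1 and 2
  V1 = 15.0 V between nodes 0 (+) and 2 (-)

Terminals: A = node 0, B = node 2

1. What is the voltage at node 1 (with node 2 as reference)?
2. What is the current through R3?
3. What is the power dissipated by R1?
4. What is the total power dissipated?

Nodal analysis, taking node 2 as the 0 V reference.
Source V1 fixes V_0 = 15 V.
KCL at each unknown node (sum of currents leaving = 0; resistances in Ω):
  Node 1: (V_1 - 15)/9100 + (V_1 - 0)/18000 + (V_1 - 0)/43000 = 0
Collecting terms: 0.0001887 × V_1 = 0.001648  =>  V_1 = 8.735 V
Part 1:
  Read off the nodal solution: V_1 = 8.735 V
Part 2:
  I_R3 = (V_1 - V_2)/R3 = (8.735 - 0)/43000 = 0.0002031 A
  Magnitude: I_R3 = 0.0002031 A
Part 3:
  I_R1 = (V_0 - V_1)/R1 = (15 - 8.735)/9100 = 0.0006884 A
  P_R1 = I_R1² × R1 = (0.0006884)² × 9100 = 0.004313 W
Part 4:
  Power in each resistor, P = (ΔV)²/R:
    P_R1 = (15 - 8.735)²/9100 = 0.004313 W
    P_R2 = (8.735 - 0)²/18000 = 0.004239 W
    P_R3 = (8.735 - 0)²/43000 = 0.001775 W
  P_total = P_R1 + P_R2 + P_R3 = 0.01033 W

Final answers:
1. V_1 = 8.735 V
2. I_R3 = 0.0002031 A
3. P_R1 = 0.004313 W
4. P_total = 0.01033 W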